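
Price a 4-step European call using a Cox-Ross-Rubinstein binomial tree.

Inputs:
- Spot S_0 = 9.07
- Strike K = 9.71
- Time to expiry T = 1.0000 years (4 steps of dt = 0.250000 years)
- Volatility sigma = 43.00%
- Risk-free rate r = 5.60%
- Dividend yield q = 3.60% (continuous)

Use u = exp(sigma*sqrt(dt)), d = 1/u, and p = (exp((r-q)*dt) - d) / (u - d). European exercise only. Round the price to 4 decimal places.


Answer: Price = V(0,0) = 1.3216

Derivation:
dt = T/N = 0.250000
u = exp(sigma*sqrt(dt)) = 1.239862; d = 1/u = 0.806541
p = (exp((r-q)*dt) - d) / (u - d) = 0.458024
Discount per step: exp(-r*dt) = 0.986098
Stock lattice S(k, i) with i counting down-moves:
  k=0: S(0,0) = 9.0700
  k=1: S(1,0) = 11.2455; S(1,1) = 7.3153
  k=2: S(2,0) = 13.9429; S(2,1) = 9.0700; S(2,2) = 5.9001
  k=3: S(3,0) = 17.2873; S(3,1) = 11.2455; S(3,2) = 7.3153; S(3,3) = 4.7587
  k=4: S(4,0) = 21.4339; S(4,1) = 13.9429; S(4,2) = 9.0700; S(4,3) = 5.9001; S(4,4) = 3.8381
Terminal payoffs V(N, i) = max(S_T - K, 0):
  V(4,0) = 11.723867; V(4,1) = 4.232926; V(4,2) = 0.000000; V(4,3) = 0.000000; V(4,4) = 0.000000
Backward induction: V(k, i) = exp(-r*dt) * [p * V(k+1, i) + (1-p) * V(k+1, i+1)].
  V(3,0) = exp(-r*dt) * [p*11.723867 + (1-p)*4.232926] = 7.557408
  V(3,1) = exp(-r*dt) * [p*4.232926 + (1-p)*0.000000] = 1.911827
  V(3,2) = exp(-r*dt) * [p*0.000000 + (1-p)*0.000000] = 0.000000
  V(3,3) = exp(-r*dt) * [p*0.000000 + (1-p)*0.000000] = 0.000000
  V(2,0) = exp(-r*dt) * [p*7.557408 + (1-p)*1.911827] = 4.435109
  V(2,1) = exp(-r*dt) * [p*1.911827 + (1-p)*0.000000] = 0.863488
  V(2,2) = exp(-r*dt) * [p*0.000000 + (1-p)*0.000000] = 0.000000
  V(1,0) = exp(-r*dt) * [p*4.435109 + (1-p)*0.863488] = 2.464628
  V(1,1) = exp(-r*dt) * [p*0.863488 + (1-p)*0.000000] = 0.390000
  V(0,0) = exp(-r*dt) * [p*2.464628 + (1-p)*0.390000] = 1.321596


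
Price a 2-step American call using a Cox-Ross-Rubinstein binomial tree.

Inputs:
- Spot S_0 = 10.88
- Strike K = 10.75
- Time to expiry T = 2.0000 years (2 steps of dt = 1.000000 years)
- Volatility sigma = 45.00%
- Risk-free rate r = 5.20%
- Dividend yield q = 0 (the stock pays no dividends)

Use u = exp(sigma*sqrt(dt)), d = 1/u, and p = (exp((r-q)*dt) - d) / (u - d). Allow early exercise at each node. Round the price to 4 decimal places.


dt = T/N = 1.000000
u = exp(sigma*sqrt(dt)) = 1.568312; d = 1/u = 0.637628
p = (exp((r-q)*dt) - d) / (u - d) = 0.446712
Discount per step: exp(-r*dt) = 0.949329
Stock lattice S(k, i) with i counting down-moves:
  k=0: S(0,0) = 10.8800
  k=1: S(1,0) = 17.0632; S(1,1) = 6.9374
  k=2: S(2,0) = 26.7605; S(2,1) = 10.8800; S(2,2) = 4.4235
Terminal payoffs V(N, i) = max(S_T - K, 0):
  V(2,0) = 16.010482; V(2,1) = 0.130000; V(2,2) = 0.000000
Backward induction: V(k, i) = exp(-r*dt) * [p * V(k+1, i) + (1-p) * V(k+1, i+1)]; then take max(V_cont, immediate exercise) for American.
  V(1,0) = exp(-r*dt) * [p*16.010482 + (1-p)*0.130000] = 6.857951; exercise = 6.313237; V(1,0) = max -> 6.857951
  V(1,1) = exp(-r*dt) * [p*0.130000 + (1-p)*0.000000] = 0.055130; exercise = 0.000000; V(1,1) = max -> 0.055130
  V(0,0) = exp(-r*dt) * [p*6.857951 + (1-p)*0.055130] = 2.937253; exercise = 0.130000; V(0,0) = max -> 2.937253

Answer: Price = V(0,0) = 2.9373


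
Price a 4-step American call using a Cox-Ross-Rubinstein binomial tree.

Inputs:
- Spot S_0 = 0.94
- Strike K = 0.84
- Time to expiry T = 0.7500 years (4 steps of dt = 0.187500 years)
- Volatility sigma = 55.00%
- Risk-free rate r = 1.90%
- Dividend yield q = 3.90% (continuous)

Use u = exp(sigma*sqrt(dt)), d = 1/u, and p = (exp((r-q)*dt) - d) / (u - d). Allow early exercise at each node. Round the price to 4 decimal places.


dt = T/N = 0.187500
u = exp(sigma*sqrt(dt)) = 1.268908; d = 1/u = 0.788079
p = (exp((r-q)*dt) - d) / (u - d) = 0.432956
Discount per step: exp(-r*dt) = 0.996444
Stock lattice S(k, i) with i counting down-moves:
  k=0: S(0,0) = 0.9400
  k=1: S(1,0) = 1.1928; S(1,1) = 0.7408
  k=2: S(2,0) = 1.5135; S(2,1) = 0.9400; S(2,2) = 0.5838
  k=3: S(3,0) = 1.9205; S(3,1) = 1.1928; S(3,2) = 0.7408; S(3,3) = 0.4601
  k=4: S(4,0) = 2.4370; S(4,1) = 1.5135; S(4,2) = 0.9400; S(4,3) = 0.5838; S(4,4) = 0.3626
Terminal payoffs V(N, i) = max(S_T - K, 0):
  V(4,0) = 1.596963; V(4,1) = 0.673521; V(4,2) = 0.100000; V(4,3) = 0.000000; V(4,4) = 0.000000
Backward induction: V(k, i) = exp(-r*dt) * [p * V(k+1, i) + (1-p) * V(k+1, i+1)]; then take max(V_cont, immediate exercise) for American.
  V(3,0) = exp(-r*dt) * [p*1.596963 + (1-p)*0.673521] = 1.069514; exercise = 1.080519; V(3,0) = max -> 1.080519
  V(3,1) = exp(-r*dt) * [p*0.673521 + (1-p)*0.100000] = 0.347071; exercise = 0.352774; V(3,1) = max -> 0.352774
  V(3,2) = exp(-r*dt) * [p*0.100000 + (1-p)*0.000000] = 0.043142; exercise = 0.000000; V(3,2) = max -> 0.043142
  V(3,3) = exp(-r*dt) * [p*0.000000 + (1-p)*0.000000] = 0.000000; exercise = 0.000000; V(3,3) = max -> 0.000000
  V(2,0) = exp(-r*dt) * [p*1.080519 + (1-p)*0.352774] = 0.665481; exercise = 0.673521; V(2,0) = max -> 0.673521
  V(2,1) = exp(-r*dt) * [p*0.352774 + (1-p)*0.043142] = 0.176569; exercise = 0.100000; V(2,1) = max -> 0.176569
  V(2,2) = exp(-r*dt) * [p*0.043142 + (1-p)*0.000000] = 0.018612; exercise = 0.000000; V(2,2) = max -> 0.018612
  V(1,0) = exp(-r*dt) * [p*0.673521 + (1-p)*0.176569] = 0.390334; exercise = 0.352774; V(1,0) = max -> 0.390334
  V(1,1) = exp(-r*dt) * [p*0.176569 + (1-p)*0.018612] = 0.086691; exercise = 0.000000; V(1,1) = max -> 0.086691
  V(0,0) = exp(-r*dt) * [p*0.390334 + (1-p)*0.086691] = 0.217379; exercise = 0.100000; V(0,0) = max -> 0.217379

Answer: Price = V(0,0) = 0.2174


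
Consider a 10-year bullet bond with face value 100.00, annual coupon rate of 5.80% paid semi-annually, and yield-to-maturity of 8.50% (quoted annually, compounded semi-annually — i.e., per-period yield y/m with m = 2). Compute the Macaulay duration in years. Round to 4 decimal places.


Answer: Macaulay duration = 7.4467 years

Derivation:
Coupon per period c = face * coupon_rate / m = 2.900000
Periods per year m = 2; per-period yield y/m = 0.042500
Number of cashflows N = 20
Cashflows (t years, CF_t, discount factor 1/(1+y/m)^(m*t), PV):
  t = 0.5000: CF_t = 2.900000, DF = 0.959233, PV = 2.781775
  t = 1.0000: CF_t = 2.900000, DF = 0.920127, PV = 2.668369
  t = 1.5000: CF_t = 2.900000, DF = 0.882616, PV = 2.559586
  t = 2.0000: CF_t = 2.900000, DF = 0.846634, PV = 2.455239
  t = 2.5000: CF_t = 2.900000, DF = 0.812119, PV = 2.355145
  t = 3.0000: CF_t = 2.900000, DF = 0.779011, PV = 2.259132
  t = 3.5000: CF_t = 2.900000, DF = 0.747253, PV = 2.167033
  t = 4.0000: CF_t = 2.900000, DF = 0.716789, PV = 2.078689
  t = 4.5000: CF_t = 2.900000, DF = 0.687568, PV = 1.993946
  t = 5.0000: CF_t = 2.900000, DF = 0.659537, PV = 1.912658
  t = 5.5000: CF_t = 2.900000, DF = 0.632650, PV = 1.834684
  t = 6.0000: CF_t = 2.900000, DF = 0.606858, PV = 1.759889
  t = 6.5000: CF_t = 2.900000, DF = 0.582118, PV = 1.688143
  t = 7.0000: CF_t = 2.900000, DF = 0.558387, PV = 1.619322
  t = 7.5000: CF_t = 2.900000, DF = 0.535623, PV = 1.553306
  t = 8.0000: CF_t = 2.900000, DF = 0.513787, PV = 1.489982
  t = 8.5000: CF_t = 2.900000, DF = 0.492841, PV = 1.429239
  t = 9.0000: CF_t = 2.900000, DF = 0.472749, PV = 1.370973
  t = 9.5000: CF_t = 2.900000, DF = 0.453477, PV = 1.315082
  t = 10.0000: CF_t = 102.900000, DF = 0.434989, PV = 44.760415
Price P = sum_t PV_t = 82.052606
Macaulay numerator sum_t t * PV_t:
  t * PV_t at t = 0.5000: 1.390887
  t * PV_t at t = 1.0000: 2.668369
  t * PV_t at t = 1.5000: 3.839380
  t * PV_t at t = 2.0000: 4.910478
  t * PV_t at t = 2.5000: 5.887863
  t * PV_t at t = 3.0000: 6.777396
  t * PV_t at t = 3.5000: 7.584616
  t * PV_t at t = 4.0000: 8.314755
  t * PV_t at t = 4.5000: 8.972758
  t * PV_t at t = 5.0000: 9.563291
  t * PV_t at t = 5.5000: 10.090763
  t * PV_t at t = 6.0000: 10.559333
  t * PV_t at t = 6.5000: 10.972928
  t * PV_t at t = 7.0000: 11.335251
  t * PV_t at t = 7.5000: 11.649796
  t * PV_t at t = 8.0000: 11.919855
  t * PV_t at t = 8.5000: 12.148533
  t * PV_t at t = 9.0000: 12.338756
  t * PV_t at t = 9.5000: 12.493278
  t * PV_t at t = 10.0000: 447.604147
Macaulay duration D = (sum_t t * PV_t) / P = 611.022431 / 82.052606 = 7.446716


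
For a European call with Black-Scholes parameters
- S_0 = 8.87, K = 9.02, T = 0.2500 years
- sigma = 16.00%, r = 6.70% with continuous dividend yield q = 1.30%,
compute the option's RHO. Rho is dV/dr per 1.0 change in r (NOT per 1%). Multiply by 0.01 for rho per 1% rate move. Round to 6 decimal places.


Answer: Rho = 1.037307

Derivation:
d1 = -0.0008692219; d2 = -0.0808692219
phi(d1) = 0.3989421297; exp(-qT) = 0.9967552755; exp(-rT) = 0.9833895013
N(d2) = 0.4677729786
Rho = K*T*exp(-rT)*N(d2) = 9.0200 * 0.2500 * 0.9833895013 * 0.4677729786 = 1.037307


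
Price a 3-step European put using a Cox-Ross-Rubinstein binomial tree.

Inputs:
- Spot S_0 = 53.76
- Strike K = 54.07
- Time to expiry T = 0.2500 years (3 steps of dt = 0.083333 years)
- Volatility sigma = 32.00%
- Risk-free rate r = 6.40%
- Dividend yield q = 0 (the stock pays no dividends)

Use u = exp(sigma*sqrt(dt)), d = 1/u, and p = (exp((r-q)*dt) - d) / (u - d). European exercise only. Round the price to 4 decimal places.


Answer: Price = V(0,0) = 3.4253

Derivation:
dt = T/N = 0.083333
u = exp(sigma*sqrt(dt)) = 1.096777; d = 1/u = 0.911762
p = (exp((r-q)*dt) - d) / (u - d) = 0.505826
Discount per step: exp(-r*dt) = 0.994681
Stock lattice S(k, i) with i counting down-moves:
  k=0: S(0,0) = 53.7600
  k=1: S(1,0) = 58.9627; S(1,1) = 49.0163
  k=2: S(2,0) = 64.6690; S(2,1) = 53.7600; S(2,2) = 44.6912
  k=3: S(3,0) = 70.9275; S(3,1) = 58.9627; S(3,2) = 49.0163; S(3,3) = 40.7478
Terminal payoffs V(N, i) = max(K - S_T, 0):
  V(3,0) = 0.000000; V(3,1) = 0.000000; V(3,2) = 5.053663; V(3,3) = 13.322212
Backward induction: V(k, i) = exp(-r*dt) * [p * V(k+1, i) + (1-p) * V(k+1, i+1)].
  V(2,0) = exp(-r*dt) * [p*0.000000 + (1-p)*0.000000] = 0.000000
  V(2,1) = exp(-r*dt) * [p*0.000000 + (1-p)*5.053663] = 2.484105
  V(2,2) = exp(-r*dt) * [p*5.053663 + (1-p)*13.322212] = 9.091150
  V(1,0) = exp(-r*dt) * [p*0.000000 + (1-p)*2.484105] = 1.221051
  V(1,1) = exp(-r*dt) * [p*2.484105 + (1-p)*9.091150] = 5.718555
  V(0,0) = exp(-r*dt) * [p*1.221051 + (1-p)*5.718555] = 3.425284


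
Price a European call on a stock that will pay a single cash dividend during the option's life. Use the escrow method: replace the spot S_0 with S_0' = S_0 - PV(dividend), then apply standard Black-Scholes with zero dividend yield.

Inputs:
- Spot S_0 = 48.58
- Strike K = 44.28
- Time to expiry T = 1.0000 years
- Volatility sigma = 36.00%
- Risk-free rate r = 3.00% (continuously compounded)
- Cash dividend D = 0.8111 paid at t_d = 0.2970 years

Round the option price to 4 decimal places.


Answer: Price = 9.1595

Derivation:
PV(D) = D * exp(-r * t_d) = 0.8111 * 0.99112958 = 0.80390520
S_0' = S_0 - PV(D) = 48.5800 - 0.80390520 = 47.77609480
d1 = (ln(S_0'/K) + (r + sigma^2/2)*T) / (sigma*sqrt(T)) = 0.47442305
d2 = d1 - sigma*sqrt(T) = 0.11442305
exp(-rT) = 0.97044553
N(d1) = 0.68240087; N(d2) = 0.54554878
C = S_0' * N(d1) - K * exp(-rT) * N(d2) = 47.77609480 * 0.68240087 - 44.2800 * 0.97044553 * 0.54554878 = 9.1595


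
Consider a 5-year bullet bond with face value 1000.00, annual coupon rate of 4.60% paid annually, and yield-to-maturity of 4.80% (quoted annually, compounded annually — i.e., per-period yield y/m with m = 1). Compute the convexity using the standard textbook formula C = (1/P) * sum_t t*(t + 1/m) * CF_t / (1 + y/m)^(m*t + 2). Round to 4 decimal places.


Answer: Convexity = 24.2518

Derivation:
Coupon per period c = face * coupon_rate / m = 46.000000
Periods per year m = 1; per-period yield y/m = 0.048000
Number of cashflows N = 5
Cashflows (t years, CF_t, discount factor 1/(1+y/m)^(m*t), PV):
  t = 1.0000: CF_t = 46.000000, DF = 0.954198, PV = 43.893130
  t = 2.0000: CF_t = 46.000000, DF = 0.910495, PV = 41.882757
  t = 3.0000: CF_t = 46.000000, DF = 0.868793, PV = 39.964463
  t = 4.0000: CF_t = 46.000000, DF = 0.829001, PV = 38.134030
  t = 5.0000: CF_t = 1046.000000, DF = 0.791031, PV = 827.418585
Price P = sum_t PV_t = 991.292965
Convexity numerator sum_t t*(t + 1/m) * CF_t / (1+y/m)^(m*t + 2):
  t = 1.0000: term = 79.928926
  t = 2.0000: term = 228.804179
  t = 3.0000: term = 436.649196
  t = 4.0000: term = 694.416660
  t = 5.0000: term = 22600.807732
Convexity = (1/P) * sum = 24040.606693 / 991.292965 = 24.251768


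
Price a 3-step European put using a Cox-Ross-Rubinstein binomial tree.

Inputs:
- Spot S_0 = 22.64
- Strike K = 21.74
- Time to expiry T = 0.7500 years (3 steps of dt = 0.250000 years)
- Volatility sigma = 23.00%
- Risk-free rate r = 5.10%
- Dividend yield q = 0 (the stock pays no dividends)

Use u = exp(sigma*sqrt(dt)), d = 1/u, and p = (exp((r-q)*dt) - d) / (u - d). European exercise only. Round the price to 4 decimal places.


dt = T/N = 0.250000
u = exp(sigma*sqrt(dt)) = 1.121873; d = 1/u = 0.891366
p = (exp((r-q)*dt) - d) / (u - d) = 0.526949
Discount per step: exp(-r*dt) = 0.987331
Stock lattice S(k, i) with i counting down-moves:
  k=0: S(0,0) = 22.6400
  k=1: S(1,0) = 25.3992; S(1,1) = 20.1805
  k=2: S(2,0) = 28.4947; S(2,1) = 22.6400; S(2,2) = 17.9882
  k=3: S(3,0) = 31.9675; S(3,1) = 25.3992; S(3,2) = 20.1805; S(3,3) = 16.0341
Terminal payoffs V(N, i) = max(K - S_T, 0):
  V(3,0) = 0.000000; V(3,1) = 0.000000; V(3,2) = 1.559471; V(3,3) = 5.705891
Backward induction: V(k, i) = exp(-r*dt) * [p * V(k+1, i) + (1-p) * V(k+1, i+1)].
  V(2,0) = exp(-r*dt) * [p*0.000000 + (1-p)*0.000000] = 0.000000
  V(2,1) = exp(-r*dt) * [p*0.000000 + (1-p)*1.559471] = 0.728364
  V(2,2) = exp(-r*dt) * [p*1.559471 + (1-p)*5.705891] = 3.476334
  V(1,0) = exp(-r*dt) * [p*0.000000 + (1-p)*0.728364] = 0.340188
  V(1,1) = exp(-r*dt) * [p*0.728364 + (1-p)*3.476334] = 2.002598
  V(0,0) = exp(-r*dt) * [p*0.340188 + (1-p)*2.002598] = 1.112321

Answer: Price = V(0,0) = 1.1123


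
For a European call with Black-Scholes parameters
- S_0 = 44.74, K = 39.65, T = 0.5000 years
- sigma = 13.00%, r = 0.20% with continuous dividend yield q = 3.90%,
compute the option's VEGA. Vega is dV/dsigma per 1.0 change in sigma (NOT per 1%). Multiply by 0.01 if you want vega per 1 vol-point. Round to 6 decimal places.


Answer: Vega = 6.326148

Derivation:
d1 = 1.1585891085; d2 = 1.0666652270
phi(d1) = 0.2039046300; exp(-qT) = 0.9806888952; exp(-rT) = 0.9990004998
Vega = S * exp(-qT) * phi(d1) * sqrt(T) = 44.7400 * 0.9806888952 * 0.2039046300 * 0.7071067812 = 6.326148


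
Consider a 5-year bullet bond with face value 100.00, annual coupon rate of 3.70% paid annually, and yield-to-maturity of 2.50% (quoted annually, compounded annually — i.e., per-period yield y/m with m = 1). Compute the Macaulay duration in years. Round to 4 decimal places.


Answer: Macaulay duration = 4.6663 years

Derivation:
Coupon per period c = face * coupon_rate / m = 3.700000
Periods per year m = 1; per-period yield y/m = 0.025000
Number of cashflows N = 5
Cashflows (t years, CF_t, discount factor 1/(1+y/m)^(m*t), PV):
  t = 1.0000: CF_t = 3.700000, DF = 0.975610, PV = 3.609756
  t = 2.0000: CF_t = 3.700000, DF = 0.951814, PV = 3.521713
  t = 3.0000: CF_t = 3.700000, DF = 0.928599, PV = 3.435818
  t = 4.0000: CF_t = 3.700000, DF = 0.905951, PV = 3.352017
  t = 5.0000: CF_t = 103.700000, DF = 0.883854, PV = 91.655690
Price P = sum_t PV_t = 105.574994
Macaulay numerator sum_t t * PV_t:
  t * PV_t at t = 1.0000: 3.609756
  t * PV_t at t = 2.0000: 7.043427
  t * PV_t at t = 3.0000: 10.307453
  t * PV_t at t = 4.0000: 13.408070
  t * PV_t at t = 5.0000: 458.278448
Macaulay duration D = (sum_t t * PV_t) / P = 492.647154 / 105.574994 = 4.666324


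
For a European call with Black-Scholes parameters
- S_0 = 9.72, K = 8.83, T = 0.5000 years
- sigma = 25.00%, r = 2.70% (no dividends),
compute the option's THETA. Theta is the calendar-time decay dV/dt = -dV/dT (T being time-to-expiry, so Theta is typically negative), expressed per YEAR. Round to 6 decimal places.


d1 = 0.7079870095; d2 = 0.5312103142
phi(d1) = 0.3105031179; exp(-qT) = 1.0000000000; exp(-rT) = 0.9865907163
Theta = -S*exp(-qT)*phi(d1)*sigma/(2*sqrt(T)) - r*K*exp(-rT)*N(d2) + q*S*exp(-qT)*N(d1)
N(d1) = 0.7605233377; N(d2) = 0.7023634768; sqrt(T) = 0.7071067812
Term 1 = -9.7200 * 1.0000000000 * 0.3105031179 * 0.2500 / (2 * 0.7071067812) = -0.5335280304
Term 2 = -0.0270 * 8.8300 * 0.9865907163 * 0.7023634768 = -0.1652050856
Term 3 = 0 (no dividend yield, q = 0)
Theta = -0.5335280304 + (-0.1652050856) + (0.0000000000) = -0.698733

Answer: Theta = -0.698733


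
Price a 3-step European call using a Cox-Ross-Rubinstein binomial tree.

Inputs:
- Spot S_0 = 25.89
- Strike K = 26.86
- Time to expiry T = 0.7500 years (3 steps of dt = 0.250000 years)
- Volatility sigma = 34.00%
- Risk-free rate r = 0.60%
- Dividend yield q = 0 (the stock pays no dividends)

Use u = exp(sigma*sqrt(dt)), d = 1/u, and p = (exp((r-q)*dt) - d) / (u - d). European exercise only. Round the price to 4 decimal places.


Answer: Price = V(0,0) = 2.9083

Derivation:
dt = T/N = 0.250000
u = exp(sigma*sqrt(dt)) = 1.185305; d = 1/u = 0.843665
p = (exp((r-q)*dt) - d) / (u - d) = 0.461996
Discount per step: exp(-r*dt) = 0.998501
Stock lattice S(k, i) with i counting down-moves:
  k=0: S(0,0) = 25.8900
  k=1: S(1,0) = 30.6875; S(1,1) = 21.8425
  k=2: S(2,0) = 36.3741; S(2,1) = 25.8900; S(2,2) = 18.4277
  k=3: S(3,0) = 43.1144; S(3,1) = 30.6875; S(3,2) = 21.8425; S(3,3) = 15.5468
Terminal payoffs V(N, i) = max(S_T - K, 0):
  V(3,0) = 16.254389; V(3,1) = 3.827543; V(3,2) = 0.000000; V(3,3) = 0.000000
Backward induction: V(k, i) = exp(-r*dt) * [p * V(k+1, i) + (1-p) * V(k+1, i+1)].
  V(2,0) = exp(-r*dt) * [p*16.254389 + (1-p)*3.827543] = 9.554353
  V(2,1) = exp(-r*dt) * [p*3.827543 + (1-p)*0.000000] = 1.765659
  V(2,2) = exp(-r*dt) * [p*0.000000 + (1-p)*0.000000] = 0.000000
  V(1,0) = exp(-r*dt) * [p*9.554353 + (1-p)*1.765659] = 5.355964
  V(1,1) = exp(-r*dt) * [p*1.765659 + (1-p)*0.000000] = 0.814504
  V(0,0) = exp(-r*dt) * [p*5.355964 + (1-p)*0.814504] = 2.908275


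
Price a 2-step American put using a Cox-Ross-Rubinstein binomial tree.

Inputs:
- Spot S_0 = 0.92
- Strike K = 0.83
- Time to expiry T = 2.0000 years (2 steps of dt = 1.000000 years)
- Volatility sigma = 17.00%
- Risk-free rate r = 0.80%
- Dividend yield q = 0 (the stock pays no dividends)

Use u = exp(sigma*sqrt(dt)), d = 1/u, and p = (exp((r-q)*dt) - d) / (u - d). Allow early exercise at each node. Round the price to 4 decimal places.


dt = T/N = 1.000000
u = exp(sigma*sqrt(dt)) = 1.185305; d = 1/u = 0.843665
p = (exp((r-q)*dt) - d) / (u - d) = 0.481112
Discount per step: exp(-r*dt) = 0.992032
Stock lattice S(k, i) with i counting down-moves:
  k=0: S(0,0) = 0.9200
  k=1: S(1,0) = 1.0905; S(1,1) = 0.7762
  k=2: S(2,0) = 1.2926; S(2,1) = 0.9200; S(2,2) = 0.6548
Terminal payoffs V(N, i) = max(K - S_T, 0):
  V(2,0) = 0.000000; V(2,1) = 0.000000; V(2,2) = 0.175171
Backward induction: V(k, i) = exp(-r*dt) * [p * V(k+1, i) + (1-p) * V(k+1, i+1)]; then take max(V_cont, immediate exercise) for American.
  V(1,0) = exp(-r*dt) * [p*0.000000 + (1-p)*0.000000] = 0.000000; exercise = 0.000000; V(1,0) = max -> 0.000000
  V(1,1) = exp(-r*dt) * [p*0.000000 + (1-p)*0.175171] = 0.090170; exercise = 0.053828; V(1,1) = max -> 0.090170
  V(0,0) = exp(-r*dt) * [p*0.000000 + (1-p)*0.090170] = 0.046415; exercise = 0.000000; V(0,0) = max -> 0.046415

Answer: Price = V(0,0) = 0.0464


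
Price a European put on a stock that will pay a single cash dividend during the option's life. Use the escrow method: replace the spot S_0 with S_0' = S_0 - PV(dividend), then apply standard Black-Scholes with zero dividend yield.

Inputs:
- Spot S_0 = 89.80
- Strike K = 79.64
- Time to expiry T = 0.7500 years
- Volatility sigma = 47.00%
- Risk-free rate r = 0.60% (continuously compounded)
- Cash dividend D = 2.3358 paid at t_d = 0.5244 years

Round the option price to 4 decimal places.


PV(D) = D * exp(-r * t_d) = 2.3358 * 0.99685854 = 2.32846219
S_0' = S_0 - PV(D) = 89.8000 - 2.32846219 = 87.47153781
d1 = (ln(S_0'/K) + (r + sigma^2/2)*T) / (sigma*sqrt(T)) = 0.44501294
d2 = d1 - sigma*sqrt(T) = 0.03798100
exp(-rT) = 0.99551011
N(-d1) = 0.32815520; N(-d2) = 0.48485142
P = K * exp(-rT) * N(-d2) - S_0' * N(-d1) = 79.6400 * 0.99551011 * 0.48485142 - 87.47153781 * 0.32815520 = 9.7360

Answer: Price = 9.7360


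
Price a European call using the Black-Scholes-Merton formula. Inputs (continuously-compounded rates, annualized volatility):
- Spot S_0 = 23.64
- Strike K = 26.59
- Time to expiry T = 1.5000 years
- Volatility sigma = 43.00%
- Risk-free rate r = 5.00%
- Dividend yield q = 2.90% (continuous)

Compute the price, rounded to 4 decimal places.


d1 = (ln(S/K) + (r - q + 0.5*sigma^2) * T) / (sigma * sqrt(T)) = 0.09984042
d2 = d1 - sigma * sqrt(T) = -0.42679988
exp(-rT) = 0.92774349; exp(-qT) = 0.95743255
C = S_0 * exp(-qT) * N(d1) - K * exp(-rT) * N(d2)
N(d1) = 0.53976449; N(d2) = 0.33476255
C = 23.6400 * 0.95743255 * 0.53976449 - 26.5900 * 0.92774349 * 0.33476255 = 3.9587

Answer: Price = 3.9587


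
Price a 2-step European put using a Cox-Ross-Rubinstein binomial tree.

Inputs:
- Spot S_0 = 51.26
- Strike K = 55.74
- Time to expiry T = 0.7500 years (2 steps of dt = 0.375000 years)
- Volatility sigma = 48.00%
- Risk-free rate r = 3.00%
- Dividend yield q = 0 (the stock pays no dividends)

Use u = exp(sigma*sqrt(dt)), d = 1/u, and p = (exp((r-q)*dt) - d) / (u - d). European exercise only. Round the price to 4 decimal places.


dt = T/N = 0.375000
u = exp(sigma*sqrt(dt)) = 1.341702; d = 1/u = 0.745322
p = (exp((r-q)*dt) - d) / (u - d) = 0.446010
Discount per step: exp(-r*dt) = 0.988813
Stock lattice S(k, i) with i counting down-moves:
  k=0: S(0,0) = 51.2600
  k=1: S(1,0) = 68.7756; S(1,1) = 38.2052
  k=2: S(2,0) = 92.2764; S(2,1) = 51.2600; S(2,2) = 28.4752
Terminal payoffs V(N, i) = max(K - S_T, 0):
  V(2,0) = 0.000000; V(2,1) = 4.480000; V(2,2) = 27.264810
Backward induction: V(k, i) = exp(-r*dt) * [p * V(k+1, i) + (1-p) * V(k+1, i+1)].
  V(1,0) = exp(-r*dt) * [p*0.000000 + (1-p)*4.480000] = 2.454110
  V(1,1) = exp(-r*dt) * [p*4.480000 + (1-p)*27.264810] = 16.911227
  V(0,0) = exp(-r*dt) * [p*2.454110 + (1-p)*16.911227] = 10.346154

Answer: Price = V(0,0) = 10.3462


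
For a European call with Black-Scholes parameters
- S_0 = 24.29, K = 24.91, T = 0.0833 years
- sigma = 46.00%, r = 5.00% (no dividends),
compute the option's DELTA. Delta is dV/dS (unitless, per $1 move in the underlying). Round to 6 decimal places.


Answer: Delta = 0.463313

Derivation:
d1 = -0.0920915772; d2 = -0.2248555783
phi(d1) = 0.3972541755; exp(-qT) = 1.0000000000; exp(-rT) = 0.9958436616
N(d1) = 0.4633126402
Delta = exp(-qT) * N(d1) = 1.0000000000 * 0.4633126402 = 0.463313


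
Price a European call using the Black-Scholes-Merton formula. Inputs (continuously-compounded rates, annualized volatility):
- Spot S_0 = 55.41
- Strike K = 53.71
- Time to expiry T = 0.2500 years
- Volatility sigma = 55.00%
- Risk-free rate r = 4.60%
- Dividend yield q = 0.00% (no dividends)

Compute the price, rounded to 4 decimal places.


Answer: Price = 7.1612

Derivation:
d1 = (ln(S/K) + (r - q + 0.5*sigma^2) * T) / (sigma * sqrt(T)) = 0.29263047
d2 = d1 - sigma * sqrt(T) = 0.01763047
exp(-rT) = 0.98856587; exp(-qT) = 1.00000000
C = S_0 * exp(-qT) * N(d1) - K * exp(-rT) * N(d2)
N(d1) = 0.61509769; N(d2) = 0.50703318
C = 55.4100 * 1.00000000 * 0.61509769 - 53.7100 * 0.98856587 * 0.50703318 = 7.1612


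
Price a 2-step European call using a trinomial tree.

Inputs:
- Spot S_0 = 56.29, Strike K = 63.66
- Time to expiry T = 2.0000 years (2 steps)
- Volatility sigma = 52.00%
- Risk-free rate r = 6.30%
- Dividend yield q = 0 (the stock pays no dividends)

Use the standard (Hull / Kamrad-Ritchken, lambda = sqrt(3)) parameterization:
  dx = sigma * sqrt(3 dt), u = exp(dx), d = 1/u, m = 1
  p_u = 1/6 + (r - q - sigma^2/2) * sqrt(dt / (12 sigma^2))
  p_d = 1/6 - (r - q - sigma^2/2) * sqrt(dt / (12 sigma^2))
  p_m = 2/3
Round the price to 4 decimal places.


Answer: Price = V(0,0) = 15.0604

Derivation:
dt = T/N = 1.000000; dx = sigma*sqrt(3*dt) = 0.900666
u = exp(dx) = 2.461243; d = 1/u = 0.406299
p_u = 0.126585, p_m = 0.666667, p_d = 0.206748
Discount per step: exp(-r*dt) = 0.938943
Stock lattice S(k, j) with j the centered position index:
  k=0: S(0,+0) = 56.2900
  k=1: S(1,-1) = 22.8706; S(1,+0) = 56.2900; S(1,+1) = 138.5434
  k=2: S(2,-2) = 9.2923; S(2,-1) = 22.8706; S(2,+0) = 56.2900; S(2,+1) = 138.5434; S(2,+2) = 340.9888
Terminal payoffs V(N, j) = max(S_T - K, 0):
  V(2,-2) = 0.000000; V(2,-1) = 0.000000; V(2,+0) = 0.000000; V(2,+1) = 74.883356; V(2,+2) = 277.328837
Backward induction: V(k, j) = exp(-r*dt) * [p_u * V(k+1, j+1) + p_m * V(k+1, j) + p_d * V(k+1, j-1)]
  V(1,-1) = exp(-r*dt) * [p_u*0.000000 + p_m*0.000000 + p_d*0.000000] = 0.000000
  V(1,+0) = exp(-r*dt) * [p_u*74.883356 + p_m*0.000000 + p_d*0.000000] = 8.900365
  V(1,+1) = exp(-r*dt) * [p_u*277.328837 + p_m*74.883356 + p_d*0.000000] = 79.836461
  V(0,+0) = exp(-r*dt) * [p_u*79.836461 + p_m*8.900365 + p_d*0.000000] = 15.060366


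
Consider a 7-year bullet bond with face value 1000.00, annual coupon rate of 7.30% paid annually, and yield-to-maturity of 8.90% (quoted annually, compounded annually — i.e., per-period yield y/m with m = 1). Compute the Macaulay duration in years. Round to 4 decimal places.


Answer: Macaulay duration = 5.6609 years

Derivation:
Coupon per period c = face * coupon_rate / m = 73.000000
Periods per year m = 1; per-period yield y/m = 0.089000
Number of cashflows N = 7
Cashflows (t years, CF_t, discount factor 1/(1+y/m)^(m*t), PV):
  t = 1.0000: CF_t = 73.000000, DF = 0.918274, PV = 67.033976
  t = 2.0000: CF_t = 73.000000, DF = 0.843226, PV = 61.555534
  t = 3.0000: CF_t = 73.000000, DF = 0.774313, PV = 56.524824
  t = 4.0000: CF_t = 73.000000, DF = 0.711031, PV = 51.905256
  t = 5.0000: CF_t = 73.000000, DF = 0.652921, PV = 47.663229
  t = 6.0000: CF_t = 73.000000, DF = 0.599560, PV = 43.767887
  t = 7.0000: CF_t = 1073.000000, DF = 0.550560, PV = 590.751134
Price P = sum_t PV_t = 919.201840
Macaulay numerator sum_t t * PV_t:
  t * PV_t at t = 1.0000: 67.033976
  t * PV_t at t = 2.0000: 123.111067
  t * PV_t at t = 3.0000: 169.574473
  t * PV_t at t = 4.0000: 207.621026
  t * PV_t at t = 5.0000: 238.316145
  t * PV_t at t = 6.0000: 262.607323
  t * PV_t at t = 7.0000: 4135.257935
Macaulay duration D = (sum_t t * PV_t) / P = 5203.521945 / 919.201840 = 5.660913


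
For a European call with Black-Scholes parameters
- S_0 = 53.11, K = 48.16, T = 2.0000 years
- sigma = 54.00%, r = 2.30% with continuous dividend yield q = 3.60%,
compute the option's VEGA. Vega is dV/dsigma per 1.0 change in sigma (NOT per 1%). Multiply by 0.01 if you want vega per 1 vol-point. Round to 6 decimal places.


Answer: Vega = 24.897261

Derivation:
d1 = 0.4759043826; d2 = -0.2877709411
phi(d1) = 0.3562291684; exp(-qT) = 0.9305308958; exp(-rT) = 0.9550419622
Vega = S * exp(-qT) * phi(d1) * sqrt(T) = 53.1100 * 0.9305308958 * 0.3562291684 * 1.4142135624 = 24.897261


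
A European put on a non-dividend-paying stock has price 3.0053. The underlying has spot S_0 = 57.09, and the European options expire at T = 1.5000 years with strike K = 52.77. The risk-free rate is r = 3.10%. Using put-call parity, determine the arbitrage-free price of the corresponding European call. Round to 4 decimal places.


Answer: Call price = 9.7229

Derivation:
Put-call parity: C - P = S_0 * exp(-qT) - K * exp(-rT).
S_0 * exp(-qT) = 57.0900 * 1.00000000 = 57.09000000
K * exp(-rT) = 52.7700 * 0.95456456 = 50.37237186
C = P + S*exp(-qT) - K*exp(-rT)
C = 3.0053 + 57.09000000 - 50.37237186 = 9.7229


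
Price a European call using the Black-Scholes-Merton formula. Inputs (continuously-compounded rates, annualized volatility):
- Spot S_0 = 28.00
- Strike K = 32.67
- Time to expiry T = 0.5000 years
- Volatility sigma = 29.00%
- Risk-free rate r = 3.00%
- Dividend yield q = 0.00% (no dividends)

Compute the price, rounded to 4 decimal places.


d1 = (ln(S/K) + (r - q + 0.5*sigma^2) * T) / (sigma * sqrt(T)) = -0.57654910
d2 = d1 - sigma * sqrt(T) = -0.78161007
exp(-rT) = 0.98511194; exp(-qT) = 1.00000000
C = S_0 * exp(-qT) * N(d1) - K * exp(-rT) * N(d2)
N(d1) = 0.28212205; N(d2) = 0.21722188
C = 28.0000 * 1.00000000 * 0.28212205 - 32.6700 * 0.98511194 * 0.21722188 = 0.9084

Answer: Price = 0.9084


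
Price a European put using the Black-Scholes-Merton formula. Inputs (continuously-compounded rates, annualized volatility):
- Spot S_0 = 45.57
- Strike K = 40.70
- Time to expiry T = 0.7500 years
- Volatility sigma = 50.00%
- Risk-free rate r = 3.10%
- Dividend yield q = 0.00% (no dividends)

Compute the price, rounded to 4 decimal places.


Answer: Price = 4.7637

Derivation:
d1 = (ln(S/K) + (r - q + 0.5*sigma^2) * T) / (sigma * sqrt(T)) = 0.53121193
d2 = d1 - sigma * sqrt(T) = 0.09819923
exp(-rT) = 0.97701820; exp(-qT) = 1.00000000
P = K * exp(-rT) * N(-d2) - S_0 * exp(-qT) * N(-d1)
N(-d1) = 0.29763596; N(-d2) = 0.46088705
P = 40.7000 * 0.97701820 * 0.46088705 - 45.5700 * 1.00000000 * 0.29763596 = 4.7637


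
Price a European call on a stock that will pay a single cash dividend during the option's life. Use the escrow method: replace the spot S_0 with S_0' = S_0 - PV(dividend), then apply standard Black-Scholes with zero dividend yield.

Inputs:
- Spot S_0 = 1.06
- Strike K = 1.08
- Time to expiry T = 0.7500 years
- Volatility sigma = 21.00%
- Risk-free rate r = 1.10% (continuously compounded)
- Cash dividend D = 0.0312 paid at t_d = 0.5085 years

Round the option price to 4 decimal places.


PV(D) = D * exp(-r * t_d) = 0.0312 * 0.99442211 = 0.03102597
S_0' = S_0 - PV(D) = 1.0600 - 0.03102597 = 1.02897403
d1 = (ln(S_0'/K) + (r + sigma^2/2)*T) / (sigma*sqrt(T)) = -0.12982860
d2 = d1 - sigma*sqrt(T) = -0.31169394
exp(-rT) = 0.99178394
N(d1) = 0.44835102; N(d2) = 0.37763657
C = S_0' * N(d1) - K * exp(-rT) * N(d2) = 1.02897403 * 0.44835102 - 1.0800 * 0.99178394 * 0.37763657 = 0.0568

Answer: Price = 0.0568


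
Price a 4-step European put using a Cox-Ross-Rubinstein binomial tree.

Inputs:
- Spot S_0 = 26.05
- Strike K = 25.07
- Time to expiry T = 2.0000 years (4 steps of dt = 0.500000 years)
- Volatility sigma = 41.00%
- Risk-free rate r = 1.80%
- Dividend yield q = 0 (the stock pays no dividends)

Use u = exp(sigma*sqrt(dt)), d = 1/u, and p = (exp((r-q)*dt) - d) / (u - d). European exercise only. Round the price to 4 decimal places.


dt = T/N = 0.500000
u = exp(sigma*sqrt(dt)) = 1.336312; d = 1/u = 0.748328
p = (exp((r-q)*dt) - d) / (u - d) = 0.443401
Discount per step: exp(-r*dt) = 0.991040
Stock lattice S(k, i) with i counting down-moves:
  k=0: S(0,0) = 26.0500
  k=1: S(1,0) = 34.8109; S(1,1) = 19.4939
  k=2: S(2,0) = 46.5183; S(2,1) = 26.0500; S(2,2) = 14.5879
  k=3: S(3,0) = 62.1629; S(3,1) = 34.8109; S(3,2) = 19.4939; S(3,3) = 10.9165
  k=4: S(4,0) = 83.0691; S(4,1) = 46.5183; S(4,2) = 26.0500; S(4,3) = 14.5879; S(4,4) = 8.1691
Terminal payoffs V(N, i) = max(K - S_T, 0):
  V(4,0) = 0.000000; V(4,1) = 0.000000; V(4,2) = 0.000000; V(4,3) = 10.482132; V(4,4) = 16.900868
Backward induction: V(k, i) = exp(-r*dt) * [p * V(k+1, i) + (1-p) * V(k+1, i+1)].
  V(3,0) = exp(-r*dt) * [p*0.000000 + (1-p)*0.000000] = 0.000000
  V(3,1) = exp(-r*dt) * [p*0.000000 + (1-p)*0.000000] = 0.000000
  V(3,2) = exp(-r*dt) * [p*0.000000 + (1-p)*10.482132] = 5.782075
  V(3,3) = exp(-r*dt) * [p*10.482132 + (1-p)*16.900868] = 13.928871
  V(2,0) = exp(-r*dt) * [p*0.000000 + (1-p)*0.000000] = 0.000000
  V(2,1) = exp(-r*dt) * [p*0.000000 + (1-p)*5.782075] = 3.189465
  V(2,2) = exp(-r*dt) * [p*5.782075 + (1-p)*13.928871] = 10.224144
  V(1,0) = exp(-r*dt) * [p*0.000000 + (1-p)*3.189465] = 1.759349
  V(1,1) = exp(-r*dt) * [p*3.189465 + (1-p)*10.224144] = 7.041305
  V(0,0) = exp(-r*dt) * [p*1.759349 + (1-p)*7.041305] = 4.657179

Answer: Price = V(0,0) = 4.6572


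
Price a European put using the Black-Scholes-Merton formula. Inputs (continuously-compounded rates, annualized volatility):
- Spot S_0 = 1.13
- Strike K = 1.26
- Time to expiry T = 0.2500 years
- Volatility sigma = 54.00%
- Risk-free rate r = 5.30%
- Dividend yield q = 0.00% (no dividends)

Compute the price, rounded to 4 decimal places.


Answer: Price = 0.1920

Derivation:
d1 = (ln(S/K) + (r - q + 0.5*sigma^2) * T) / (sigma * sqrt(T)) = -0.21923736
d2 = d1 - sigma * sqrt(T) = -0.48923736
exp(-rT) = 0.98683739; exp(-qT) = 1.00000000
P = K * exp(-rT) * N(-d2) - S_0 * exp(-qT) * N(-d1)
N(-d1) = 0.58676742; N(-d2) = 0.68766317
P = 1.2600 * 0.98683739 * 0.68766317 - 1.1300 * 1.00000000 * 0.58676742 = 0.1920


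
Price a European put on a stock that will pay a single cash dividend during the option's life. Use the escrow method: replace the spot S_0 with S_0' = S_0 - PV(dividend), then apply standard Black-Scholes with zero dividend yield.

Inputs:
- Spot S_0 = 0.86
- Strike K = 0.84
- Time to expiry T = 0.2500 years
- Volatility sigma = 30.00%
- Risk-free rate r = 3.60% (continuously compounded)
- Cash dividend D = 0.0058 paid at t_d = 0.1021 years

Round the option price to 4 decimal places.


PV(D) = D * exp(-r * t_d) = 0.0058 * 0.99633115 = 0.00577872
S_0' = S_0 - PV(D) = 0.8600 - 0.00577872 = 0.85422128
d1 = (ln(S_0'/K) + (r + sigma^2/2)*T) / (sigma*sqrt(T)) = 0.24692252
d2 = d1 - sigma*sqrt(T) = 0.09692252
exp(-rT) = 0.99104038
N(-d1) = 0.40248409; N(-d2) = 0.46139396
P = K * exp(-rT) * N(-d2) - S_0' * N(-d1) = 0.8400 * 0.99104038 * 0.46139396 - 0.85422128 * 0.40248409 = 0.0403

Answer: Price = 0.0403


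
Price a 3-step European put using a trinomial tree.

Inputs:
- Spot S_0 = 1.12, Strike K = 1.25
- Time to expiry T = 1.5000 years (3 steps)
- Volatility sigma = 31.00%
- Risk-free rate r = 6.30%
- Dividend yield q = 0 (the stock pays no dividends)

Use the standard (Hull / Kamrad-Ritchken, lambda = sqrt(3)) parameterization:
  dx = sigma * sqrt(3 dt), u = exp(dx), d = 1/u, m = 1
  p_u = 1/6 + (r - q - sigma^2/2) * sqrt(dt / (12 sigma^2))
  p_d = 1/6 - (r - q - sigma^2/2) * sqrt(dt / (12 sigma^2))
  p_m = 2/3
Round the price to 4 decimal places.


dt = T/N = 0.500000; dx = sigma*sqrt(3*dt) = 0.379671
u = exp(dx) = 1.461803; d = 1/u = 0.684086
p_u = 0.176511, p_m = 0.666667, p_d = 0.156823
Discount per step: exp(-r*dt) = 0.968991
Stock lattice S(k, j) with j the centered position index:
  k=0: S(0,+0) = 1.1200
  k=1: S(1,-1) = 0.7662; S(1,+0) = 1.1200; S(1,+1) = 1.6372
  k=2: S(2,-2) = 0.5241; S(2,-1) = 0.7662; S(2,+0) = 1.1200; S(2,+1) = 1.6372; S(2,+2) = 2.3933
  k=3: S(3,-3) = 0.3586; S(3,-2) = 0.5241; S(3,-1) = 0.7662; S(3,+0) = 1.1200; S(3,+1) = 1.6372; S(3,+2) = 2.3933; S(3,+3) = 3.4985
Terminal payoffs V(N, j) = max(K - S_T, 0):
  V(3,-3) = 0.891449; V(3,-2) = 0.725869; V(3,-1) = 0.483823; V(3,+0) = 0.130000; V(3,+1) = 0.000000; V(3,+2) = 0.000000; V(3,+3) = 0.000000
Backward induction: V(k, j) = exp(-r*dt) * [p_u * V(k+1, j+1) + p_m * V(k+1, j) + p_d * V(k+1, j-1)]
  V(2,-2) = exp(-r*dt) * [p_u*0.483823 + p_m*0.725869 + p_d*0.891449] = 0.687123
  V(2,-1) = exp(-r*dt) * [p_u*0.130000 + p_m*0.483823 + p_d*0.725869] = 0.445084
  V(2,+0) = exp(-r*dt) * [p_u*0.000000 + p_m*0.130000 + p_d*0.483823] = 0.157501
  V(2,+1) = exp(-r*dt) * [p_u*0.000000 + p_m*0.000000 + p_d*0.130000] = 0.019755
  V(2,+2) = exp(-r*dt) * [p_u*0.000000 + p_m*0.000000 + p_d*0.000000] = 0.000000
  V(1,-1) = exp(-r*dt) * [p_u*0.157501 + p_m*0.445084 + p_d*0.687123] = 0.418875
  V(1,+0) = exp(-r*dt) * [p_u*0.019755 + p_m*0.157501 + p_d*0.445084] = 0.172758
  V(1,+1) = exp(-r*dt) * [p_u*0.000000 + p_m*0.019755 + p_d*0.157501] = 0.036695
  V(0,+0) = exp(-r*dt) * [p_u*0.036695 + p_m*0.172758 + p_d*0.418875] = 0.181529

Answer: Price = V(0,0) = 0.1815


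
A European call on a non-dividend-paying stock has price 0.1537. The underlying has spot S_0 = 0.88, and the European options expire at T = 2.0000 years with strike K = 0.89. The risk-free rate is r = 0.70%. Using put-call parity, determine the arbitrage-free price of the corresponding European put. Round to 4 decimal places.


Put-call parity: C - P = S_0 * exp(-qT) - K * exp(-rT).
S_0 * exp(-qT) = 0.8800 * 1.00000000 = 0.88000000
K * exp(-rT) = 0.8900 * 0.98609754 = 0.87762681
P = C - S*exp(-qT) + K*exp(-rT)
P = 0.1537 - 0.88000000 + 0.87762681 = 0.1513

Answer: Put price = 0.1513


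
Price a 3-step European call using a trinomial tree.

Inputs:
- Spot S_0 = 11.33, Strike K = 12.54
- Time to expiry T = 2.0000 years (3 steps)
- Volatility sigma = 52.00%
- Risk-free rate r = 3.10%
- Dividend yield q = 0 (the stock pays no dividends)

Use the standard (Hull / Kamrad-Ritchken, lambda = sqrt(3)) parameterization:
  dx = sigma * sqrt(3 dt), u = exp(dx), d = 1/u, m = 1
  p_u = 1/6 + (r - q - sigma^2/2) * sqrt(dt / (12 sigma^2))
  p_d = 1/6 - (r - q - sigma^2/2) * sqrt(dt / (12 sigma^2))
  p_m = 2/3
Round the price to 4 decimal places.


dt = T/N = 0.666667; dx = sigma*sqrt(3*dt) = 0.735391
u = exp(dx) = 2.086298; d = 1/u = 0.479318
p_u = 0.119436, p_m = 0.666667, p_d = 0.213898
Discount per step: exp(-r*dt) = 0.979545
Stock lattice S(k, j) with j the centered position index:
  k=0: S(0,+0) = 11.3300
  k=1: S(1,-1) = 5.4307; S(1,+0) = 11.3300; S(1,+1) = 23.6378
  k=2: S(2,-2) = 2.6030; S(2,-1) = 5.4307; S(2,+0) = 11.3300; S(2,+1) = 23.6378; S(2,+2) = 49.3154
  k=3: S(3,-3) = 1.2477; S(3,-2) = 2.6030; S(3,-1) = 5.4307; S(3,+0) = 11.3300; S(3,+1) = 23.6378; S(3,+2) = 49.3154; S(3,+3) = 102.8866
Terminal payoffs V(N, j) = max(S_T - K, 0):
  V(3,-3) = 0.000000; V(3,-2) = 0.000000; V(3,-1) = 0.000000; V(3,+0) = 0.000000; V(3,+1) = 11.097753; V(3,+2) = 36.775389; V(3,+3) = 90.346582
Backward induction: V(k, j) = exp(-r*dt) * [p_u * V(k+1, j+1) + p_m * V(k+1, j) + p_d * V(k+1, j-1)]
  V(2,-2) = exp(-r*dt) * [p_u*0.000000 + p_m*0.000000 + p_d*0.000000] = 0.000000
  V(2,-1) = exp(-r*dt) * [p_u*0.000000 + p_m*0.000000 + p_d*0.000000] = 0.000000
  V(2,+0) = exp(-r*dt) * [p_u*11.097753 + p_m*0.000000 + p_d*0.000000] = 1.298354
  V(2,+1) = exp(-r*dt) * [p_u*36.775389 + p_m*11.097753 + p_d*0.000000] = 11.549615
  V(2,+2) = exp(-r*dt) * [p_u*90.346582 + p_m*36.775389 + p_d*11.097753] = 36.910550
  V(1,-1) = exp(-r*dt) * [p_u*1.298354 + p_m*0.000000 + p_d*0.000000] = 0.151898
  V(1,+0) = exp(-r*dt) * [p_u*11.549615 + p_m*1.298354 + p_d*0.000000] = 2.199084
  V(1,+1) = exp(-r*dt) * [p_u*36.910550 + p_m*11.549615 + p_d*1.298354] = 12.132543
  V(0,+0) = exp(-r*dt) * [p_u*12.132543 + p_m*2.199084 + p_d*0.151898] = 2.887312

Answer: Price = V(0,0) = 2.8873


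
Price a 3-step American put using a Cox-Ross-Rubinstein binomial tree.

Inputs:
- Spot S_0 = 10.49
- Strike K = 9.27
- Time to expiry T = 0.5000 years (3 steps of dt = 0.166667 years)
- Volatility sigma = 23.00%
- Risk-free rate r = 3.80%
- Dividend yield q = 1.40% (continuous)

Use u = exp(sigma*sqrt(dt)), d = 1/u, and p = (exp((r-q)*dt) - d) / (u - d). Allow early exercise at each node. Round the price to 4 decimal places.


Answer: Price = V(0,0) = 0.1684

Derivation:
dt = T/N = 0.166667
u = exp(sigma*sqrt(dt)) = 1.098447; d = 1/u = 0.910376
p = (exp((r-q)*dt) - d) / (u - d) = 0.497854
Discount per step: exp(-r*dt) = 0.993687
Stock lattice S(k, i) with i counting down-moves:
  k=0: S(0,0) = 10.4900
  k=1: S(1,0) = 11.5227; S(1,1) = 9.5498
  k=2: S(2,0) = 12.6571; S(2,1) = 10.4900; S(2,2) = 8.6940
  k=3: S(3,0) = 13.9031; S(3,1) = 11.5227; S(3,2) = 9.5498; S(3,3) = 7.9148
Terminal payoffs V(N, i) = max(K - S_T, 0):
  V(3,0) = 0.000000; V(3,1) = 0.000000; V(3,2) = 0.000000; V(3,3) = 1.355226
Backward induction: V(k, i) = exp(-r*dt) * [p * V(k+1, i) + (1-p) * V(k+1, i+1)]; then take max(V_cont, immediate exercise) for American.
  V(2,0) = exp(-r*dt) * [p*0.000000 + (1-p)*0.000000] = 0.000000; exercise = 0.000000; V(2,0) = max -> 0.000000
  V(2,1) = exp(-r*dt) * [p*0.000000 + (1-p)*0.000000] = 0.000000; exercise = 0.000000; V(2,1) = max -> 0.000000
  V(2,2) = exp(-r*dt) * [p*0.000000 + (1-p)*1.355226] = 0.676225; exercise = 0.576043; V(2,2) = max -> 0.676225
  V(1,0) = exp(-r*dt) * [p*0.000000 + (1-p)*0.000000] = 0.000000; exercise = 0.000000; V(1,0) = max -> 0.000000
  V(1,1) = exp(-r*dt) * [p*0.000000 + (1-p)*0.676225] = 0.337420; exercise = 0.000000; V(1,1) = max -> 0.337420
  V(0,0) = exp(-r*dt) * [p*0.000000 + (1-p)*0.337420] = 0.168364; exercise = 0.000000; V(0,0) = max -> 0.168364


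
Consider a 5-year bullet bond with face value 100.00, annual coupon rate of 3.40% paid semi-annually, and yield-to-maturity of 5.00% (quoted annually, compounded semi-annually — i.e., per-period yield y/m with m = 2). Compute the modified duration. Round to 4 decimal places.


Answer: Modified duration = 4.5110

Derivation:
Coupon per period c = face * coupon_rate / m = 1.700000
Periods per year m = 2; per-period yield y/m = 0.025000
Number of cashflows N = 10
Cashflows (t years, CF_t, discount factor 1/(1+y/m)^(m*t), PV):
  t = 0.5000: CF_t = 1.700000, DF = 0.975610, PV = 1.658537
  t = 1.0000: CF_t = 1.700000, DF = 0.951814, PV = 1.618084
  t = 1.5000: CF_t = 1.700000, DF = 0.928599, PV = 1.578619
  t = 2.0000: CF_t = 1.700000, DF = 0.905951, PV = 1.540116
  t = 2.5000: CF_t = 1.700000, DF = 0.883854, PV = 1.502552
  t = 3.0000: CF_t = 1.700000, DF = 0.862297, PV = 1.465905
  t = 3.5000: CF_t = 1.700000, DF = 0.841265, PV = 1.430151
  t = 4.0000: CF_t = 1.700000, DF = 0.820747, PV = 1.395269
  t = 4.5000: CF_t = 1.700000, DF = 0.800728, PV = 1.361238
  t = 5.0000: CF_t = 101.700000, DF = 0.781198, PV = 79.447877
Price P = sum_t PV_t = 92.998349
First compute Macaulay numerator sum_t t * PV_t:
  t * PV_t at t = 0.5000: 0.829268
  t * PV_t at t = 1.0000: 1.618084
  t * PV_t at t = 1.5000: 2.367928
  t * PV_t at t = 2.0000: 3.080232
  t * PV_t at t = 2.5000: 3.756381
  t * PV_t at t = 3.0000: 4.397714
  t * PV_t at t = 3.5000: 5.005528
  t * PV_t at t = 4.0000: 5.581077
  t * PV_t at t = 4.5000: 6.125572
  t * PV_t at t = 5.0000: 397.239387
Macaulay duration D = 430.001172 / 92.998349 = 4.623751
Modified duration = D / (1 + y/m) = 4.623751 / (1 + 0.025000) = 4.510976
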